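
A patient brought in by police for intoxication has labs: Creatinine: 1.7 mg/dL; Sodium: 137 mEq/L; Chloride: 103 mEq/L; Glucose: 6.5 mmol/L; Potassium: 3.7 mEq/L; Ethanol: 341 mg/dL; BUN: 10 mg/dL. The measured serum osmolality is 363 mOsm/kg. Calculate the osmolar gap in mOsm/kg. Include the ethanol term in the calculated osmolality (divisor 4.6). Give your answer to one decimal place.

4.8 mOsm/kg

Calculated osmolality = 2·Na + glucose + BUN/2.8 + ethanol/4.6
= 2·137 + 6.5 + 10/2.8 + 341/4.6
= 274 + 6.50 + 3.57 + 74.13
= 358.2 mOsm/kg ≈ 358.2 mOsm/kg
Osmolar gap = measured − calculated = 363 − 358.2 = 4.8 mOsm/kg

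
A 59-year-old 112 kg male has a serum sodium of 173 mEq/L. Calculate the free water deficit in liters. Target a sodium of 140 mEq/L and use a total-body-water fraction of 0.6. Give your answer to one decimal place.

15.8 L

TBW = 0.6 · 112 = 67.2 L
Free water deficit = TBW · (Na/140 − 1)
= 67.2 · (173/140 − 1)
= 67.2 · 0.2357
= 15.84 L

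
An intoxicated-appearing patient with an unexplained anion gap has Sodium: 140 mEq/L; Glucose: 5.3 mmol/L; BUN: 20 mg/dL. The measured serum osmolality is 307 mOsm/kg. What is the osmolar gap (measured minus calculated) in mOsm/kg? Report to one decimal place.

Calculated osmolality = 2·Na + glucose + BUN/2.8
= 2·140 + 5.3 + 20/2.8
= 280 + 5.30 + 7.14
= 292.44 mOsm/kg ≈ 292.4 mOsm/kg
Osmolar gap = measured − calculated = 307 − 292.4 = 14.6 mOsm/kg

14.6 mOsm/kg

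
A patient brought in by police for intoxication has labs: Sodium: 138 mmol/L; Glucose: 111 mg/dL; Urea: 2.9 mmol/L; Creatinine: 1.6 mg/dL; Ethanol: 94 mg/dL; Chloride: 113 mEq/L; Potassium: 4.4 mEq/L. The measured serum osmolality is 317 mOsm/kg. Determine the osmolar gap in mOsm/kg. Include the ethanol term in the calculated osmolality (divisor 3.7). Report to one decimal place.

Calculated osmolality = 2·Na + glucose/18 + urea + ethanol/3.7
= 2·138 + 111/18 + 2.9 + 94/3.7
= 276 + 6.17 + 2.90 + 25.41
= 310.48 mOsm/kg ≈ 310.5 mOsm/kg
Osmolar gap = measured − calculated = 317 − 310.5 = 6.5 mOsm/kg

6.5 mOsm/kg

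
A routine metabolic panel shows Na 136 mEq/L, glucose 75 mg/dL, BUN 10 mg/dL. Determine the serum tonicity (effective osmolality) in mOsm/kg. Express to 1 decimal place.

276.2 mOsm/kg

Effective osmolality excludes urea (freely permeant across cell membranes):
2·Na + glucose/18
= 2·136 + 75/18
= 272 + 4.17
= 276.17 mOsm/kg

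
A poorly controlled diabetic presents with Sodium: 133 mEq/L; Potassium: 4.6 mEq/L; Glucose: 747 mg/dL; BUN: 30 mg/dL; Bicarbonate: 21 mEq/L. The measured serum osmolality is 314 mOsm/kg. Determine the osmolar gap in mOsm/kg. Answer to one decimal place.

-4.2 mOsm/kg

Calculated osmolality = 2·Na + glucose/18 + BUN/2.8
= 2·133 + 747/18 + 30/2.8
= 266 + 41.50 + 10.71
= 318.21 mOsm/kg ≈ 318.2 mOsm/kg
Osmolar gap = measured − calculated = 314 − 318.2 = -4.2 mOsm/kg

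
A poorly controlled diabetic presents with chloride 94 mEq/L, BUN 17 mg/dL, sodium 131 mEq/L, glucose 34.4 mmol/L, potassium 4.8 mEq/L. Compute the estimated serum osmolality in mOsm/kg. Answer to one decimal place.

Calculated osmolality = 2·Na + glucose + BUN/2.8
= 2·131 + 34.4 + 17/2.8
= 262 + 34.40 + 6.07
= 302.47 mOsm/kg

302.5 mOsm/kg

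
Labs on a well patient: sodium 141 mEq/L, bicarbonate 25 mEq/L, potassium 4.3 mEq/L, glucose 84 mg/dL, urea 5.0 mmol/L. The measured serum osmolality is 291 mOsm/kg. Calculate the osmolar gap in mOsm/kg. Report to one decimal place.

Calculated osmolality = 2·Na + glucose/18 + urea
= 2·141 + 84/18 + 5
= 282 + 4.67 + 5
= 291.67 mOsm/kg ≈ 291.7 mOsm/kg
Osmolar gap = measured − calculated = 291 − 291.7 = -0.7 mOsm/kg

-0.7 mOsm/kg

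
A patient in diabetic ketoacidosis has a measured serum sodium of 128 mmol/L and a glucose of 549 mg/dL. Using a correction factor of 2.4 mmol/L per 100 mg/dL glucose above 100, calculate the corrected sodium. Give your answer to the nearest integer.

139 mmol/L

Corrected Na = measured Na + 2.4 · (glucose − 100)/100
= 128 + 2.4 · (549 − 100)/100
= 128 + 10.8
= 138.8 mmol/L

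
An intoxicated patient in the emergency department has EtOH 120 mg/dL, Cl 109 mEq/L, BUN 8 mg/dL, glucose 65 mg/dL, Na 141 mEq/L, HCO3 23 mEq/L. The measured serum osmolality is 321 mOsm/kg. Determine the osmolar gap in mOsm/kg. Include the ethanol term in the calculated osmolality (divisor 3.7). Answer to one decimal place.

Calculated osmolality = 2·Na + glucose/18 + BUN/2.8 + ethanol/3.7
= 2·141 + 65/18 + 8/2.8 + 120/3.7
= 282 + 3.61 + 2.86 + 32.43
= 320.9 mOsm/kg ≈ 320.9 mOsm/kg
Osmolar gap = measured − calculated = 321 − 320.9 = 0.1 mOsm/kg

0.1 mOsm/kg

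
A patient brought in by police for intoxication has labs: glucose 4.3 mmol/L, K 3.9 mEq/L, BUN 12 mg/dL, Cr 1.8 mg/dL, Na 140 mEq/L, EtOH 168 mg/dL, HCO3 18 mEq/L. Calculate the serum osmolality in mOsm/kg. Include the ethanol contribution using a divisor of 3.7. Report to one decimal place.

334.0 mOsm/kg

Calculated osmolality = 2·Na + glucose + BUN/2.8 + ethanol/3.7
= 2·140 + 4.3 + 12/2.8 + 168/3.7
= 280 + 4.30 + 4.29 + 45.41
= 334 mOsm/kg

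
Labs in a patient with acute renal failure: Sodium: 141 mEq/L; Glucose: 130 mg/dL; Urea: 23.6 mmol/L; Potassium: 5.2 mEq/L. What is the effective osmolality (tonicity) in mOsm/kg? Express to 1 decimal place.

Effective osmolality excludes urea (freely permeant across cell membranes):
2·Na + glucose/18
= 2·141 + 130/18
= 282 + 7.22
= 289.22 mOsm/kg

289.2 mOsm/kg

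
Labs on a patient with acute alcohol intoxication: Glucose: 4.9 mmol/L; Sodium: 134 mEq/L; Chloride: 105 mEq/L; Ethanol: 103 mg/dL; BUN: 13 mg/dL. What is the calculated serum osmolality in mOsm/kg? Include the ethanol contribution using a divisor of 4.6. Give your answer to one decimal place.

Calculated osmolality = 2·Na + glucose + BUN/2.8 + ethanol/4.6
= 2·134 + 4.9 + 13/2.8 + 103/4.6
= 268 + 4.90 + 4.64 + 22.39
= 299.93 mOsm/kg

299.9 mOsm/kg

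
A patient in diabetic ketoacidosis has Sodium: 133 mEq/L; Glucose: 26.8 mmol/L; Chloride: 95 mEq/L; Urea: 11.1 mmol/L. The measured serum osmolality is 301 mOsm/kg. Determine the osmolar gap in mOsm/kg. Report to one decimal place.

Calculated osmolality = 2·Na + glucose + urea
= 2·133 + 26.8 + 11.1
= 266 + 26.80 + 11.10
= 303.9 mOsm/kg ≈ 303.9 mOsm/kg
Osmolar gap = measured − calculated = 301 − 303.9 = -2.9 mOsm/kg

-2.9 mOsm/kg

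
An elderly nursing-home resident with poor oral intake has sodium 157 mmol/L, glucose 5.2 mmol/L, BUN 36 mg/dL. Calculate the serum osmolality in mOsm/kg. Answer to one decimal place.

332.1 mOsm/kg

Calculated osmolality = 2·Na + glucose + BUN/2.8
= 2·157 + 5.2 + 36/2.8
= 314 + 5.20 + 12.86
= 332.06 mOsm/kg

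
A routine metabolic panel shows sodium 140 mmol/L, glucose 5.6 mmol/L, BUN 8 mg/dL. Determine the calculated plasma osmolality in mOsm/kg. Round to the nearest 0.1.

Calculated osmolality = 2·Na + glucose + BUN/2.8
= 2·140 + 5.6 + 8/2.8
= 280 + 5.60 + 2.86
= 288.46 mOsm/kg

288.5 mOsm/kg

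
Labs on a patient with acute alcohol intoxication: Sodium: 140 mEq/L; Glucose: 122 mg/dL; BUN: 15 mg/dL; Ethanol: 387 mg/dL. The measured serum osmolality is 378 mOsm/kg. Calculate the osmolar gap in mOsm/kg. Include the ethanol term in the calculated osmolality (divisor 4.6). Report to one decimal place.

Calculated osmolality = 2·Na + glucose/18 + BUN/2.8 + ethanol/4.6
= 2·140 + 122/18 + 15/2.8 + 387/4.6
= 280 + 6.78 + 5.36 + 84.13
= 376.27 mOsm/kg ≈ 376.3 mOsm/kg
Osmolar gap = measured − calculated = 378 − 376.3 = 1.7 mOsm/kg

1.7 mOsm/kg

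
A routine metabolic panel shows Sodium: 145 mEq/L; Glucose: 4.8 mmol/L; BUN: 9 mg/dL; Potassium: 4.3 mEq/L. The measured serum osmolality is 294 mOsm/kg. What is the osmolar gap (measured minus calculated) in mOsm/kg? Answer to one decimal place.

-4.0 mOsm/kg

Calculated osmolality = 2·Na + glucose + BUN/2.8
= 2·145 + 4.8 + 9/2.8
= 290 + 4.80 + 3.21
= 298.01 mOsm/kg ≈ 298.0 mOsm/kg
Osmolar gap = measured − calculated = 294 − 298.0 = -4.0 mOsm/kg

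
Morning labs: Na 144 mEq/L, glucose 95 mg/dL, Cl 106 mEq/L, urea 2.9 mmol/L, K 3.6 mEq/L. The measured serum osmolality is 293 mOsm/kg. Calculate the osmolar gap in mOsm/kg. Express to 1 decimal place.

Calculated osmolality = 2·Na + glucose/18 + urea
= 2·144 + 95/18 + 2.9
= 288 + 5.28 + 2.90
= 296.18 mOsm/kg ≈ 296.2 mOsm/kg
Osmolar gap = measured − calculated = 293 − 296.2 = -3.2 mOsm/kg

-3.2 mOsm/kg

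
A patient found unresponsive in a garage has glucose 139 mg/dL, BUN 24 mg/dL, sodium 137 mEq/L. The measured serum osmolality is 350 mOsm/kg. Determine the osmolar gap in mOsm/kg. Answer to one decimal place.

59.7 mOsm/kg

Calculated osmolality = 2·Na + glucose/18 + BUN/2.8
= 2·137 + 139/18 + 24/2.8
= 274 + 7.72 + 8.57
= 290.29 mOsm/kg ≈ 290.3 mOsm/kg
Osmolar gap = measured − calculated = 350 − 290.3 = 59.7 mOsm/kg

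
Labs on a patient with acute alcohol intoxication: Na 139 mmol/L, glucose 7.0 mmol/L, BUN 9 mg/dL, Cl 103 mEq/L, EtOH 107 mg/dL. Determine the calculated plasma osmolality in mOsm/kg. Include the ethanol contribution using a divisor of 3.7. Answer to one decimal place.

317.1 mOsm/kg

Calculated osmolality = 2·Na + glucose + BUN/2.8 + ethanol/3.7
= 2·139 + 7 + 9/2.8 + 107/3.7
= 278 + 7 + 3.21 + 28.92
= 317.13 mOsm/kg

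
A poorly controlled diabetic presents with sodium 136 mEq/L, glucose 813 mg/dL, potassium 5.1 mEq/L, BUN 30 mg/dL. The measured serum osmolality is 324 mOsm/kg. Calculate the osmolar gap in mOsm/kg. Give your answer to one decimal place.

Calculated osmolality = 2·Na + glucose/18 + BUN/2.8
= 2·136 + 813/18 + 30/2.8
= 272 + 45.17 + 10.71
= 327.88 mOsm/kg ≈ 327.9 mOsm/kg
Osmolar gap = measured − calculated = 324 − 327.9 = -3.9 mOsm/kg

-3.9 mOsm/kg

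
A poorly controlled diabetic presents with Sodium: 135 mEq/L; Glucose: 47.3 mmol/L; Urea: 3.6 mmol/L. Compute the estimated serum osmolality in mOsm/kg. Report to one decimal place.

320.9 mOsm/kg

Calculated osmolality = 2·Na + glucose + urea
= 2·135 + 47.3 + 3.6
= 270 + 47.30 + 3.60
= 320.9 mOsm/kg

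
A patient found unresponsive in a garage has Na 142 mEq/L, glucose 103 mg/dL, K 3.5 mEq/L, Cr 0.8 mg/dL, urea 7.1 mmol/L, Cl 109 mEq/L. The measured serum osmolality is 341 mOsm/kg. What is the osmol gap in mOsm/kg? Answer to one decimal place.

Calculated osmolality = 2·Na + glucose/18 + urea
= 2·142 + 103/18 + 7.1
= 284 + 5.72 + 7.10
= 296.82 mOsm/kg ≈ 296.8 mOsm/kg
Osmolar gap = measured − calculated = 341 − 296.8 = 44.2 mOsm/kg

44.2 mOsm/kg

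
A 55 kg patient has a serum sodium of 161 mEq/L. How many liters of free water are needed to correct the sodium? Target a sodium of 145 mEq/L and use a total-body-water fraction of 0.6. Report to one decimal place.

TBW = 0.6 · 55 = 33 L
Free water deficit = TBW · (Na/145 − 1)
= 33 · (161/145 − 1)
= 33 · 0.1103
= 3.64 L

3.6 L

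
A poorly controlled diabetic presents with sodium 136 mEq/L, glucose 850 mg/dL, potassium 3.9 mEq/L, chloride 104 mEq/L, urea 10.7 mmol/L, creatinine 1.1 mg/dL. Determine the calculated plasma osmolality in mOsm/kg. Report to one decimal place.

329.9 mOsm/kg

Calculated osmolality = 2·Na + glucose/18 + urea
= 2·136 + 850/18 + 10.7
= 272 + 47.22 + 10.70
= 329.92 mOsm/kg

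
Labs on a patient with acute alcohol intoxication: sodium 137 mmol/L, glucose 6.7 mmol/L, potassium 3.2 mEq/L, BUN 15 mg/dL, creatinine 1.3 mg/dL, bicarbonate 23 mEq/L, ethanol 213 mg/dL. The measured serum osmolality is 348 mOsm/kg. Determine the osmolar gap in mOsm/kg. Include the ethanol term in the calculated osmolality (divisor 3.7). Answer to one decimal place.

Calculated osmolality = 2·Na + glucose + BUN/2.8 + ethanol/3.7
= 2·137 + 6.7 + 15/2.8 + 213/3.7
= 274 + 6.70 + 5.36 + 57.57
= 343.63 mOsm/kg ≈ 343.6 mOsm/kg
Osmolar gap = measured − calculated = 348 − 343.6 = 4.4 mOsm/kg

4.4 mOsm/kg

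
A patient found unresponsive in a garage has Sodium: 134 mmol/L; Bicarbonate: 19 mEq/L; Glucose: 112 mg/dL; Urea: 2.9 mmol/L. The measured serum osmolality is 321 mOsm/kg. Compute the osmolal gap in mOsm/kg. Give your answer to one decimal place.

Calculated osmolality = 2·Na + glucose/18 + urea
= 2·134 + 112/18 + 2.9
= 268 + 6.22 + 2.90
= 277.12 mOsm/kg ≈ 277.1 mOsm/kg
Osmolar gap = measured − calculated = 321 − 277.1 = 43.9 mOsm/kg

43.9 mOsm/kg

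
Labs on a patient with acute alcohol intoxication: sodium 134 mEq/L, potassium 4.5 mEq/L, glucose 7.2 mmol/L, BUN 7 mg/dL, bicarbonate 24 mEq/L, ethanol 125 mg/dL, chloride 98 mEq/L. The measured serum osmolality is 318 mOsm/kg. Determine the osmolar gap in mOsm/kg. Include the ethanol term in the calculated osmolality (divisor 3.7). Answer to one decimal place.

Calculated osmolality = 2·Na + glucose + BUN/2.8 + ethanol/3.7
= 2·134 + 7.2 + 7/2.8 + 125/3.7
= 268 + 7.20 + 2.50 + 33.78
= 311.48 mOsm/kg ≈ 311.5 mOsm/kg
Osmolar gap = measured − calculated = 318 − 311.5 = 6.5 mOsm/kg

6.5 mOsm/kg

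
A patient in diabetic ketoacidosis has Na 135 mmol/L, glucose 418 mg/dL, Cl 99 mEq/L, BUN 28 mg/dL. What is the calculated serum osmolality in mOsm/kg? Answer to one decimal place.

Calculated osmolality = 2·Na + glucose/18 + BUN/2.8
= 2·135 + 418/18 + 28/2.8
= 270 + 23.22 + 10
= 303.22 mOsm/kg

303.2 mOsm/kg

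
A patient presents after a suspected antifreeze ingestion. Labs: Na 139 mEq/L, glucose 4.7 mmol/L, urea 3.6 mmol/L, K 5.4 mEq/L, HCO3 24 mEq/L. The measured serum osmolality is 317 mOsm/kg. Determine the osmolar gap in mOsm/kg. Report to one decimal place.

Calculated osmolality = 2·Na + glucose + urea
= 2·139 + 4.7 + 3.6
= 278 + 4.70 + 3.60
= 286.3 mOsm/kg ≈ 286.3 mOsm/kg
Osmolar gap = measured − calculated = 317 − 286.3 = 30.7 mOsm/kg

30.7 mOsm/kg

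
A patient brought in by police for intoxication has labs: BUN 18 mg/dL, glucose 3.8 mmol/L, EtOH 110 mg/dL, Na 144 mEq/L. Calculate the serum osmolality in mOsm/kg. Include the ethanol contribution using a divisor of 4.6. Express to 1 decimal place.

322.1 mOsm/kg

Calculated osmolality = 2·Na + glucose + BUN/2.8 + ethanol/4.6
= 2·144 + 3.8 + 18/2.8 + 110/4.6
= 288 + 3.80 + 6.43 + 23.91
= 322.14 mOsm/kg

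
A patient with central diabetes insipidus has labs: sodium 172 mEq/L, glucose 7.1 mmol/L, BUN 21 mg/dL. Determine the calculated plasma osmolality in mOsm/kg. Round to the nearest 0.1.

Calculated osmolality = 2·Na + glucose + BUN/2.8
= 2·172 + 7.1 + 21/2.8
= 344 + 7.10 + 7.50
= 358.6 mOsm/kg

358.6 mOsm/kg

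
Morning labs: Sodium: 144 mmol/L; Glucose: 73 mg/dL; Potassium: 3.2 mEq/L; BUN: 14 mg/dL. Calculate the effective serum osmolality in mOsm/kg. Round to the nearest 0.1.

Effective osmolality excludes urea (freely permeant across cell membranes):
2·Na + glucose/18
= 2·144 + 73/18
= 288 + 4.06
= 292.06 mOsm/kg

292.1 mOsm/kg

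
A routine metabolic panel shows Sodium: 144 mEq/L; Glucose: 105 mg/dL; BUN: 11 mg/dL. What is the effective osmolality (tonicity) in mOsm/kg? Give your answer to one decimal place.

293.8 mOsm/kg

Effective osmolality excludes urea (freely permeant across cell membranes):
2·Na + glucose/18
= 2·144 + 105/18
= 288 + 5.83
= 293.83 mOsm/kg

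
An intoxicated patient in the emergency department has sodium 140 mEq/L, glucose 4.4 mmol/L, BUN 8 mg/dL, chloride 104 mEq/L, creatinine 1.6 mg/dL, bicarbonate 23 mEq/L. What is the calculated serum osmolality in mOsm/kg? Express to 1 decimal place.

287.3 mOsm/kg

Calculated osmolality = 2·Na + glucose + BUN/2.8
= 2·140 + 4.4 + 8/2.8
= 280 + 4.40 + 2.86
= 287.26 mOsm/kg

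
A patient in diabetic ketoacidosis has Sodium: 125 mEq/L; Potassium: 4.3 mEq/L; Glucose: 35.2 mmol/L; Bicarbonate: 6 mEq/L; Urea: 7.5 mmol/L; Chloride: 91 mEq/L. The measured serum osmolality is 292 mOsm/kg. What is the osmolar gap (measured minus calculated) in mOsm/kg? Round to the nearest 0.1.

-0.7 mOsm/kg

Calculated osmolality = 2·Na + glucose + urea
= 2·125 + 35.2 + 7.5
= 250 + 35.20 + 7.50
= 292.7 mOsm/kg ≈ 292.7 mOsm/kg
Osmolar gap = measured − calculated = 292 − 292.7 = -0.7 mOsm/kg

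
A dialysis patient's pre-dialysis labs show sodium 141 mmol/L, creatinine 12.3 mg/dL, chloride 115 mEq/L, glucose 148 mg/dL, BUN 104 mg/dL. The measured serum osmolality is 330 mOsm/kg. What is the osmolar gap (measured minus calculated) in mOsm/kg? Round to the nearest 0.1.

2.6 mOsm/kg

Calculated osmolality = 2·Na + glucose/18 + BUN/2.8
= 2·141 + 148/18 + 104/2.8
= 282 + 8.22 + 37.14
= 327.36 mOsm/kg ≈ 327.4 mOsm/kg
Osmolar gap = measured − calculated = 330 − 327.4 = 2.6 mOsm/kg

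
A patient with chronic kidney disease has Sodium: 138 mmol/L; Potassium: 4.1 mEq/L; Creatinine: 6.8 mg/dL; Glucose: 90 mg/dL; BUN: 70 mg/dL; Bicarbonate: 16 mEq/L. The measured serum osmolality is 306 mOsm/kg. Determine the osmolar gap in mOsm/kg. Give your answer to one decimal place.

0.0 mOsm/kg

Calculated osmolality = 2·Na + glucose/18 + BUN/2.8
= 2·138 + 90/18 + 70/2.8
= 276 + 5 + 25
= 306 mOsm/kg ≈ 306.0 mOsm/kg
Osmolar gap = measured − calculated = 306 − 306.0 = 0.0 mOsm/kg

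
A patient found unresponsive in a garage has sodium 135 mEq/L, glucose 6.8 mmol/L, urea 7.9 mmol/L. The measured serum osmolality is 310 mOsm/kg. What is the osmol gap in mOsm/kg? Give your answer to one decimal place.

Calculated osmolality = 2·Na + glucose + urea
= 2·135 + 6.8 + 7.9
= 270 + 6.80 + 7.90
= 284.7 mOsm/kg ≈ 284.7 mOsm/kg
Osmolar gap = measured − calculated = 310 − 284.7 = 25.3 mOsm/kg

25.3 mOsm/kg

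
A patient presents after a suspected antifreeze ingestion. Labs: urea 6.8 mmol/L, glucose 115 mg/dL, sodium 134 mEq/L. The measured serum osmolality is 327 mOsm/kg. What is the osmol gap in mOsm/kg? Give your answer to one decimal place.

45.8 mOsm/kg

Calculated osmolality = 2·Na + glucose/18 + urea
= 2·134 + 115/18 + 6.8
= 268 + 6.39 + 6.80
= 281.19 mOsm/kg ≈ 281.2 mOsm/kg
Osmolar gap = measured − calculated = 327 − 281.2 = 45.8 mOsm/kg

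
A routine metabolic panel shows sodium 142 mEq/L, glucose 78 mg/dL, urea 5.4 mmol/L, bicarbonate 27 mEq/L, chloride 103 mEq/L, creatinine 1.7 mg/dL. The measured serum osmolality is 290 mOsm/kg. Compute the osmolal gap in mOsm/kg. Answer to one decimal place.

-3.7 mOsm/kg

Calculated osmolality = 2·Na + glucose/18 + urea
= 2·142 + 78/18 + 5.4
= 284 + 4.33 + 5.40
= 293.73 mOsm/kg ≈ 293.7 mOsm/kg
Osmolar gap = measured − calculated = 290 − 293.7 = -3.7 mOsm/kg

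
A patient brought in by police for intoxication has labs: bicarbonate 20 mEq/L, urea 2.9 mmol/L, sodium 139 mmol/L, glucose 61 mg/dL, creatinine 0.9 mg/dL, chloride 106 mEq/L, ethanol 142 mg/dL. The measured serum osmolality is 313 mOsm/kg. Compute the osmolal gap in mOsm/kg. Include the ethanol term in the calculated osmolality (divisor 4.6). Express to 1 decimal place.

Calculated osmolality = 2·Na + glucose/18 + urea + ethanol/4.6
= 2·139 + 61/18 + 2.9 + 142/4.6
= 278 + 3.39 + 2.90 + 30.87
= 315.16 mOsm/kg ≈ 315.2 mOsm/kg
Osmolar gap = measured − calculated = 313 − 315.2 = -2.2 mOsm/kg

-2.2 mOsm/kg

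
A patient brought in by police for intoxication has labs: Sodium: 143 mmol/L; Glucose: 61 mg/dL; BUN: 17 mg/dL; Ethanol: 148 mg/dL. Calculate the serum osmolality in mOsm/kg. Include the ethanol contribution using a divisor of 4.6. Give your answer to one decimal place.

Calculated osmolality = 2·Na + glucose/18 + BUN/2.8 + ethanol/4.6
= 2·143 + 61/18 + 17/2.8 + 148/4.6
= 286 + 3.39 + 6.07 + 32.17
= 327.63 mOsm/kg

327.6 mOsm/kg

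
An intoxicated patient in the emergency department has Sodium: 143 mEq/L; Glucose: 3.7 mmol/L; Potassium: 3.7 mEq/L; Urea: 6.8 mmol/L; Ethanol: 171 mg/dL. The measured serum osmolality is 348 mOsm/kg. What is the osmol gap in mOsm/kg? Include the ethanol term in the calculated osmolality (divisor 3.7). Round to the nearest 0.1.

Calculated osmolality = 2·Na + glucose + urea + ethanol/3.7
= 2·143 + 3.7 + 6.8 + 171/3.7
= 286 + 3.70 + 6.80 + 46.22
= 342.72 mOsm/kg ≈ 342.7 mOsm/kg
Osmolar gap = measured − calculated = 348 − 342.7 = 5.3 mOsm/kg

5.3 mOsm/kg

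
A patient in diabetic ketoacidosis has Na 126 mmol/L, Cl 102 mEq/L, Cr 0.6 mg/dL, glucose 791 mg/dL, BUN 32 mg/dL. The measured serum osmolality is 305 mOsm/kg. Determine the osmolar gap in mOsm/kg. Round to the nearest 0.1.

-2.4 mOsm/kg

Calculated osmolality = 2·Na + glucose/18 + BUN/2.8
= 2·126 + 791/18 + 32/2.8
= 252 + 43.94 + 11.43
= 307.37 mOsm/kg ≈ 307.4 mOsm/kg
Osmolar gap = measured − calculated = 305 − 307.4 = -2.4 mOsm/kg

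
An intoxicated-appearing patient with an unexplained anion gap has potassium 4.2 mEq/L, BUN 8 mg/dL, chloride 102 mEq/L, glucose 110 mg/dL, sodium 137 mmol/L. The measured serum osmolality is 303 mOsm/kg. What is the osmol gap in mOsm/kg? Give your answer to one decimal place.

20.0 mOsm/kg

Calculated osmolality = 2·Na + glucose/18 + BUN/2.8
= 2·137 + 110/18 + 8/2.8
= 274 + 6.11 + 2.86
= 282.97 mOsm/kg ≈ 283.0 mOsm/kg
Osmolar gap = measured − calculated = 303 − 283.0 = 20.0 mOsm/kg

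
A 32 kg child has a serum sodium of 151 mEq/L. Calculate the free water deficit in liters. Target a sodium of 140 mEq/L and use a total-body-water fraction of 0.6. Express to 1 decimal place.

1.5 L

TBW = 0.6 · 32 = 19.2 L
Free water deficit = TBW · (Na/140 − 1)
= 19.2 · (151/140 − 1)
= 19.2 · 0.0786
= 1.51 L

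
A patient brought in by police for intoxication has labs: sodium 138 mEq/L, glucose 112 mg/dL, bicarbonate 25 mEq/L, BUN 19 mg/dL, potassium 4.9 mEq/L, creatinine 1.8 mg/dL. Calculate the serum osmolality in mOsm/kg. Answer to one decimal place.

289.0 mOsm/kg

Calculated osmolality = 2·Na + glucose/18 + BUN/2.8
= 2·138 + 112/18 + 19/2.8
= 276 + 6.22 + 6.79
= 289.01 mOsm/kg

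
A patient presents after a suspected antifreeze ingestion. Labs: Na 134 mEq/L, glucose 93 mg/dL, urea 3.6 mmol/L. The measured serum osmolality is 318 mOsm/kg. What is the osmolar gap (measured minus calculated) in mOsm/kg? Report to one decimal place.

41.2 mOsm/kg

Calculated osmolality = 2·Na + glucose/18 + urea
= 2·134 + 93/18 + 3.6
= 268 + 5.17 + 3.60
= 276.77 mOsm/kg ≈ 276.8 mOsm/kg
Osmolar gap = measured − calculated = 318 − 276.8 = 41.2 mOsm/kg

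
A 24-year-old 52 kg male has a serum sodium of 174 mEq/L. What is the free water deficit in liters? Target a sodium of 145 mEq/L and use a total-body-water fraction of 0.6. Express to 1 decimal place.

6.2 L

TBW = 0.6 · 52 = 31.2 L
Free water deficit = TBW · (Na/145 − 1)
= 31.2 · (174/145 − 1)
= 31.2 · 0.2
= 6.24 L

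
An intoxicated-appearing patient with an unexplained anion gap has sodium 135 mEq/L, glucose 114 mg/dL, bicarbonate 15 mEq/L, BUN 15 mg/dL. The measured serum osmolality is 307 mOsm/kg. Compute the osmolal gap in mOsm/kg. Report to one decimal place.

25.3 mOsm/kg

Calculated osmolality = 2·Na + glucose/18 + BUN/2.8
= 2·135 + 114/18 + 15/2.8
= 270 + 6.33 + 5.36
= 281.69 mOsm/kg ≈ 281.7 mOsm/kg
Osmolar gap = measured − calculated = 307 − 281.7 = 25.3 mOsm/kg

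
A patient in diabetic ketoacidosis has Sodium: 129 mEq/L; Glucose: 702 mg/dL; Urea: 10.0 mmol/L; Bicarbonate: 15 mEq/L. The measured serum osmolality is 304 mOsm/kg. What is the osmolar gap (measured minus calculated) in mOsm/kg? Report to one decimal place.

Calculated osmolality = 2·Na + glucose/18 + urea
= 2·129 + 702/18 + 10
= 258 + 39 + 10
= 307 mOsm/kg ≈ 307.0 mOsm/kg
Osmolar gap = measured − calculated = 304 − 307.0 = -3.0 mOsm/kg

-3.0 mOsm/kg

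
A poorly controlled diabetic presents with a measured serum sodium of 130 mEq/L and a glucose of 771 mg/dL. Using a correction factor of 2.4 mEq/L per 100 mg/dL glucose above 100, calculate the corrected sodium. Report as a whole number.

146 mEq/L

Corrected Na = measured Na + 2.4 · (glucose − 100)/100
= 130 + 2.4 · (771 − 100)/100
= 130 + 16.1
= 146.1 mEq/L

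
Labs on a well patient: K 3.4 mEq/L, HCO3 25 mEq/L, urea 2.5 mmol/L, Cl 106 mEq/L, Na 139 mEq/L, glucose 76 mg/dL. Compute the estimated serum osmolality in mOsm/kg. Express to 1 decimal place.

Calculated osmolality = 2·Na + glucose/18 + urea
= 2·139 + 76/18 + 2.5
= 278 + 4.22 + 2.50
= 284.72 mOsm/kg

284.7 mOsm/kg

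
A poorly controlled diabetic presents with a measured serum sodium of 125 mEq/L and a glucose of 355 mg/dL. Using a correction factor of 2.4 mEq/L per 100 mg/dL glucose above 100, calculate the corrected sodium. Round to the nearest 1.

Corrected Na = measured Na + 2.4 · (glucose − 100)/100
= 125 + 2.4 · (355 − 100)/100
= 125 + 6.1
= 131.1 mEq/L

131 mEq/L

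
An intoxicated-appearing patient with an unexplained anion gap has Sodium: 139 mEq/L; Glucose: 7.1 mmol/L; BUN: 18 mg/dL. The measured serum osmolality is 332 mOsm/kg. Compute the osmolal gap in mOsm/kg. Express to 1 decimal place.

40.5 mOsm/kg

Calculated osmolality = 2·Na + glucose + BUN/2.8
= 2·139 + 7.1 + 18/2.8
= 278 + 7.10 + 6.43
= 291.53 mOsm/kg ≈ 291.5 mOsm/kg
Osmolar gap = measured − calculated = 332 − 291.5 = 40.5 mOsm/kg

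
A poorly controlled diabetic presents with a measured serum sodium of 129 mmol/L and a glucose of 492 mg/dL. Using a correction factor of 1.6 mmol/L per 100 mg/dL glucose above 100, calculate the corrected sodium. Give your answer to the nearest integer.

135 mmol/L

Corrected Na = measured Na + 1.6 · (glucose − 100)/100
= 129 + 1.6 · (492 − 100)/100
= 129 + 6.3
= 135.3 mmol/L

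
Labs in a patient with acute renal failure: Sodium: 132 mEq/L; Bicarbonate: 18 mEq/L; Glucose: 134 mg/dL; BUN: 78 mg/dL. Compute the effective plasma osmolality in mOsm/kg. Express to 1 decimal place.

Effective osmolality excludes urea (freely permeant across cell membranes):
2·Na + glucose/18
= 2·132 + 134/18
= 264 + 7.44
= 271.44 mOsm/kg

271.4 mOsm/kg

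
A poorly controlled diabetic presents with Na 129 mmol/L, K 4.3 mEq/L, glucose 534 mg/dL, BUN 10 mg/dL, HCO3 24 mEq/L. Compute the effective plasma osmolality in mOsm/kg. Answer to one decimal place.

Effective osmolality excludes urea (freely permeant across cell membranes):
2·Na + glucose/18
= 2·129 + 534/18
= 258 + 29.67
= 287.67 mOsm/kg

287.7 mOsm/kg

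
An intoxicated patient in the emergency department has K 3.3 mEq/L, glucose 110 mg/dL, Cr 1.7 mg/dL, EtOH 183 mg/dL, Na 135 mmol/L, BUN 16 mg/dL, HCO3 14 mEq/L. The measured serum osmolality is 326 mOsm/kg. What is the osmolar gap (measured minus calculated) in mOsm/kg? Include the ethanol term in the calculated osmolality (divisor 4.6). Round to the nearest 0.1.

4.4 mOsm/kg

Calculated osmolality = 2·Na + glucose/18 + BUN/2.8 + ethanol/4.6
= 2·135 + 110/18 + 16/2.8 + 183/4.6
= 270 + 6.11 + 5.71 + 39.78
= 321.6 mOsm/kg ≈ 321.6 mOsm/kg
Osmolar gap = measured − calculated = 326 − 321.6 = 4.4 mOsm/kg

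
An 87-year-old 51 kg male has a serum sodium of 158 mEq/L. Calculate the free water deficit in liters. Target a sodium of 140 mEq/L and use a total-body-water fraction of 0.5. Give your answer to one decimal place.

TBW = 0.5 · 51 = 25.5 L
Free water deficit = TBW · (Na/140 − 1)
= 25.5 · (158/140 − 1)
= 25.5 · 0.1286
= 3.28 L

3.3 L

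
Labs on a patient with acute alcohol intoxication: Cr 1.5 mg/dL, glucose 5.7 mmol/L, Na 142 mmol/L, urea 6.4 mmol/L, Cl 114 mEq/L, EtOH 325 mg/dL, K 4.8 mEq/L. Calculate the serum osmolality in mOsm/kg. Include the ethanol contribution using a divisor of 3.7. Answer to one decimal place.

Calculated osmolality = 2·Na + glucose + urea + ethanol/3.7
= 2·142 + 5.7 + 6.4 + 325/3.7
= 284 + 5.70 + 6.40 + 87.84
= 383.94 mOsm/kg

383.9 mOsm/kg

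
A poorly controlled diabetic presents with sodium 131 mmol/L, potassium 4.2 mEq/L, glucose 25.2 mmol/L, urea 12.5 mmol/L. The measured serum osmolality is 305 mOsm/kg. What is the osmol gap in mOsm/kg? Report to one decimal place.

5.3 mOsm/kg

Calculated osmolality = 2·Na + glucose + urea
= 2·131 + 25.2 + 12.5
= 262 + 25.20 + 12.50
= 299.7 mOsm/kg ≈ 299.7 mOsm/kg
Osmolar gap = measured − calculated = 305 − 299.7 = 5.3 mOsm/kg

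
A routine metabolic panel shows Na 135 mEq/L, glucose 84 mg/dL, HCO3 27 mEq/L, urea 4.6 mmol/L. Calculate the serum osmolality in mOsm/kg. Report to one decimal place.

Calculated osmolality = 2·Na + glucose/18 + urea
= 2·135 + 84/18 + 4.6
= 270 + 4.67 + 4.60
= 279.27 mOsm/kg

279.3 mOsm/kg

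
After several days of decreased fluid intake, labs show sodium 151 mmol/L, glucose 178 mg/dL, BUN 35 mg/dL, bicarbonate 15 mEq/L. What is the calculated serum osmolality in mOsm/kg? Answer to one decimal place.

324.4 mOsm/kg

Calculated osmolality = 2·Na + glucose/18 + BUN/2.8
= 2·151 + 178/18 + 35/2.8
= 302 + 9.89 + 12.50
= 324.39 mOsm/kg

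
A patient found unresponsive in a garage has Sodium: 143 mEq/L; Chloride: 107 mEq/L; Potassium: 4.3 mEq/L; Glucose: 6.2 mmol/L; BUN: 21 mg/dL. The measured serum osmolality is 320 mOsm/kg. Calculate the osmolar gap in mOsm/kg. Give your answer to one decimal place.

20.3 mOsm/kg

Calculated osmolality = 2·Na + glucose + BUN/2.8
= 2·143 + 6.2 + 21/2.8
= 286 + 6.20 + 7.50
= 299.7 mOsm/kg ≈ 299.7 mOsm/kg
Osmolar gap = measured − calculated = 320 − 299.7 = 20.3 mOsm/kg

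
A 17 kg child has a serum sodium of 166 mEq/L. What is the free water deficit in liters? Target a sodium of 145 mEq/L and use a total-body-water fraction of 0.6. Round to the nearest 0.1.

TBW = 0.6 · 17 = 10.2 L
Free water deficit = TBW · (Na/145 − 1)
= 10.2 · (166/145 − 1)
= 10.2 · 0.1448
= 1.48 L

1.5 L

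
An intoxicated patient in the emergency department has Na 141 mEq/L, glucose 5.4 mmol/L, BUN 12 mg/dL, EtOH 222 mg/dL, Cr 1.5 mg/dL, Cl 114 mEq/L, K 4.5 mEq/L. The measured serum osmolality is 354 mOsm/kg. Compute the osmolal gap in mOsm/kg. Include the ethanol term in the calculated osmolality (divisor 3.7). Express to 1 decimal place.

2.3 mOsm/kg

Calculated osmolality = 2·Na + glucose + BUN/2.8 + ethanol/3.7
= 2·141 + 5.4 + 12/2.8 + 222/3.7
= 282 + 5.40 + 4.29 + 60
= 351.69 mOsm/kg ≈ 351.7 mOsm/kg
Osmolar gap = measured − calculated = 354 − 351.7 = 2.3 mOsm/kg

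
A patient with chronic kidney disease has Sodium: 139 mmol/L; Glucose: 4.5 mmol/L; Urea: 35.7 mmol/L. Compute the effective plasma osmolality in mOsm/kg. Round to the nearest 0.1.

282.5 mOsm/kg

Effective osmolality excludes urea (freely permeant across cell membranes):
2·Na + glucose
= 2·139 + 4.5
= 278 + 4.5
= 282.5 mOsm/kg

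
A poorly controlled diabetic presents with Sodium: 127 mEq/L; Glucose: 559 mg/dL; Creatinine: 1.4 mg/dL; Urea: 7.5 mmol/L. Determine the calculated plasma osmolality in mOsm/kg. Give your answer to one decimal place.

Calculated osmolality = 2·Na + glucose/18 + urea
= 2·127 + 559/18 + 7.5
= 254 + 31.06 + 7.50
= 292.56 mOsm/kg

292.6 mOsm/kg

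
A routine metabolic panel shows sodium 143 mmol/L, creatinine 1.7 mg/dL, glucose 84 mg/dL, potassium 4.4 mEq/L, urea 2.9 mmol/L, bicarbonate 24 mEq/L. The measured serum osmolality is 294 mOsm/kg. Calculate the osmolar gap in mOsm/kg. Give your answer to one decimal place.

0.4 mOsm/kg

Calculated osmolality = 2·Na + glucose/18 + urea
= 2·143 + 84/18 + 2.9
= 286 + 4.67 + 2.90
= 293.57 mOsm/kg ≈ 293.6 mOsm/kg
Osmolar gap = measured − calculated = 294 − 293.6 = 0.4 mOsm/kg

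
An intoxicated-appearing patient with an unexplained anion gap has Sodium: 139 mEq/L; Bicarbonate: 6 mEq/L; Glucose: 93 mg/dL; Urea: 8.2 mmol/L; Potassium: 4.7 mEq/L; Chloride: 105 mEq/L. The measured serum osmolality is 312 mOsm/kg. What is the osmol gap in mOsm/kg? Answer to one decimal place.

20.6 mOsm/kg

Calculated osmolality = 2·Na + glucose/18 + urea
= 2·139 + 93/18 + 8.2
= 278 + 5.17 + 8.20
= 291.37 mOsm/kg ≈ 291.4 mOsm/kg
Osmolar gap = measured − calculated = 312 − 291.4 = 20.6 mOsm/kg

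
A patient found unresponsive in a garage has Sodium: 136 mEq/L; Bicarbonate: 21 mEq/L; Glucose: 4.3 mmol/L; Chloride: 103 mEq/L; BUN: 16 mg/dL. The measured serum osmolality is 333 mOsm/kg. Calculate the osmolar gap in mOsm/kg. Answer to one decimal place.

51.0 mOsm/kg

Calculated osmolality = 2·Na + glucose + BUN/2.8
= 2·136 + 4.3 + 16/2.8
= 272 + 4.30 + 5.71
= 282.01 mOsm/kg ≈ 282.0 mOsm/kg
Osmolar gap = measured − calculated = 333 − 282.0 = 51.0 mOsm/kg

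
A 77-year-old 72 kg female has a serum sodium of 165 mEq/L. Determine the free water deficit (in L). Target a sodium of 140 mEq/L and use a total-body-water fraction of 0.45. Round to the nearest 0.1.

5.8 L

TBW = 0.45 · 72 = 32.4 L
Free water deficit = TBW · (Na/140 − 1)
= 32.4 · (165/140 − 1)
= 32.4 · 0.1786
= 5.79 L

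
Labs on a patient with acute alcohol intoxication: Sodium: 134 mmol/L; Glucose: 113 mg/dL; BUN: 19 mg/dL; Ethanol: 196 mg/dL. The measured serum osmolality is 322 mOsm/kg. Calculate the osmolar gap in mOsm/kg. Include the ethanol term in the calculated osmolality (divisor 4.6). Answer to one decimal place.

-1.7 mOsm/kg

Calculated osmolality = 2·Na + glucose/18 + BUN/2.8 + ethanol/4.6
= 2·134 + 113/18 + 19/2.8 + 196/4.6
= 268 + 6.28 + 6.79 + 42.61
= 323.68 mOsm/kg ≈ 323.7 mOsm/kg
Osmolar gap = measured − calculated = 322 − 323.7 = -1.7 mOsm/kg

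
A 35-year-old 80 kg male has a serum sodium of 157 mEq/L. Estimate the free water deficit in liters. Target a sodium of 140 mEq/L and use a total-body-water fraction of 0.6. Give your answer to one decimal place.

5.8 L

TBW = 0.6 · 80 = 48 L
Free water deficit = TBW · (Na/140 − 1)
= 48 · (157/140 − 1)
= 48 · 0.1214
= 5.83 L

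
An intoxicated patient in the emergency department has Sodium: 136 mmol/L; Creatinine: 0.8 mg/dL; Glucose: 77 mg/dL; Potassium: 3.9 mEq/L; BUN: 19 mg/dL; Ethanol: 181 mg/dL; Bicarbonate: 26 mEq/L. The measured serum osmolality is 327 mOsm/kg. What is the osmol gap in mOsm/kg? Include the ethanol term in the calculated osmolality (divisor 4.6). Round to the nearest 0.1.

Calculated osmolality = 2·Na + glucose/18 + BUN/2.8 + ethanol/4.6
= 2·136 + 77/18 + 19/2.8 + 181/4.6
= 272 + 4.28 + 6.79 + 39.35
= 322.42 mOsm/kg ≈ 322.4 mOsm/kg
Osmolar gap = measured − calculated = 327 − 322.4 = 4.6 mOsm/kg

4.6 mOsm/kg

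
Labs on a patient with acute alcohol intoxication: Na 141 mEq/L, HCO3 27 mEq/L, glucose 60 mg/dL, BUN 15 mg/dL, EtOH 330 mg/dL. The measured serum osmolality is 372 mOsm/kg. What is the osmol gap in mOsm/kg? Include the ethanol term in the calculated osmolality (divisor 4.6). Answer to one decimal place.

9.6 mOsm/kg

Calculated osmolality = 2·Na + glucose/18 + BUN/2.8 + ethanol/4.6
= 2·141 + 60/18 + 15/2.8 + 330/4.6
= 282 + 3.33 + 5.36 + 71.74
= 362.43 mOsm/kg ≈ 362.4 mOsm/kg
Osmolar gap = measured − calculated = 372 − 362.4 = 9.6 mOsm/kg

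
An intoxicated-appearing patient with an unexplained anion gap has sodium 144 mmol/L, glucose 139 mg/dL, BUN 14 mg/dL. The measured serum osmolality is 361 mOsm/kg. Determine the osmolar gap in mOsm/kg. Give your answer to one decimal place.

60.3 mOsm/kg

Calculated osmolality = 2·Na + glucose/18 + BUN/2.8
= 2·144 + 139/18 + 14/2.8
= 288 + 7.72 + 5
= 300.72 mOsm/kg ≈ 300.7 mOsm/kg
Osmolar gap = measured − calculated = 361 − 300.7 = 60.3 mOsm/kg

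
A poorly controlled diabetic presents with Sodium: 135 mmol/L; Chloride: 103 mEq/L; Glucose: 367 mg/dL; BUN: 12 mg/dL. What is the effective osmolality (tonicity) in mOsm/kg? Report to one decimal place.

290.4 mOsm/kg

Effective osmolality excludes urea (freely permeant across cell membranes):
2·Na + glucose/18
= 2·135 + 367/18
= 270 + 20.39
= 290.39 mOsm/kg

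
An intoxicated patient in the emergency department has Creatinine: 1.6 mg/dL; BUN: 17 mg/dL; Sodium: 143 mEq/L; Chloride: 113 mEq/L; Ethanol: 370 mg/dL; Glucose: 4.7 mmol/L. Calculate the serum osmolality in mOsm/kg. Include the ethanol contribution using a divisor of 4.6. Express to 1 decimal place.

377.2 mOsm/kg

Calculated osmolality = 2·Na + glucose + BUN/2.8 + ethanol/4.6
= 2·143 + 4.7 + 17/2.8 + 370/4.6
= 286 + 4.70 + 6.07 + 80.43
= 377.2 mOsm/kg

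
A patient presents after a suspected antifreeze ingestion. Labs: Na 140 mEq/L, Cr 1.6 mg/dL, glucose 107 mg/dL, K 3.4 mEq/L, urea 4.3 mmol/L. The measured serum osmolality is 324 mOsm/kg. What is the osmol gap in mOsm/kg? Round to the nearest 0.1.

Calculated osmolality = 2·Na + glucose/18 + urea
= 2·140 + 107/18 + 4.3
= 280 + 5.94 + 4.30
= 290.24 mOsm/kg ≈ 290.2 mOsm/kg
Osmolar gap = measured − calculated = 324 − 290.2 = 33.8 mOsm/kg

33.8 mOsm/kg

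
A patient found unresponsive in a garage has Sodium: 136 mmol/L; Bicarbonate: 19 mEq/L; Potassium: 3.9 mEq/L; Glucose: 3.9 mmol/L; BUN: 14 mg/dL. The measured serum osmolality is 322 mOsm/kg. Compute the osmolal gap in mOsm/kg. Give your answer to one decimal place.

Calculated osmolality = 2·Na + glucose + BUN/2.8
= 2·136 + 3.9 + 14/2.8
= 272 + 3.90 + 5
= 280.9 mOsm/kg ≈ 280.9 mOsm/kg
Osmolar gap = measured − calculated = 322 − 280.9 = 41.1 mOsm/kg

41.1 mOsm/kg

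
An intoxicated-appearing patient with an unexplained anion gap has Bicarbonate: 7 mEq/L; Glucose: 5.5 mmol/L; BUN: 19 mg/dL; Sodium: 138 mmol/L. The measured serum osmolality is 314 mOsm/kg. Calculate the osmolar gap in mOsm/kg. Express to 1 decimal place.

Calculated osmolality = 2·Na + glucose + BUN/2.8
= 2·138 + 5.5 + 19/2.8
= 276 + 5.50 + 6.79
= 288.29 mOsm/kg ≈ 288.3 mOsm/kg
Osmolar gap = measured − calculated = 314 − 288.3 = 25.7 mOsm/kg

25.7 mOsm/kg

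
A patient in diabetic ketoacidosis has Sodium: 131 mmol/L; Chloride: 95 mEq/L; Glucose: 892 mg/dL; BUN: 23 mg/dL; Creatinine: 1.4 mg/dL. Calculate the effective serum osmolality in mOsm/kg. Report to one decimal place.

Effective osmolality excludes urea (freely permeant across cell membranes):
2·Na + glucose/18
= 2·131 + 892/18
= 262 + 49.56
= 311.56 mOsm/kg

311.6 mOsm/kg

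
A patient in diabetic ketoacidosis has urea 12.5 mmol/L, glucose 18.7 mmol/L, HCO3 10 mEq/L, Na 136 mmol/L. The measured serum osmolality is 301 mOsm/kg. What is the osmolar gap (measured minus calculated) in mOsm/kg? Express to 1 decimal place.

Calculated osmolality = 2·Na + glucose + urea
= 2·136 + 18.7 + 12.5
= 272 + 18.70 + 12.50
= 303.2 mOsm/kg ≈ 303.2 mOsm/kg
Osmolar gap = measured − calculated = 301 − 303.2 = -2.2 mOsm/kg

-2.2 mOsm/kg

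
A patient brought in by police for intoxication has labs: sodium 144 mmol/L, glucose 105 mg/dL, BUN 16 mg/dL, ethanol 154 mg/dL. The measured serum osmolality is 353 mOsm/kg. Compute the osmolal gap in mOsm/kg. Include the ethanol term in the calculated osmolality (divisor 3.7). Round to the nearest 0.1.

Calculated osmolality = 2·Na + glucose/18 + BUN/2.8 + ethanol/3.7
= 2·144 + 105/18 + 16/2.8 + 154/3.7
= 288 + 5.83 + 5.71 + 41.62
= 341.16 mOsm/kg ≈ 341.2 mOsm/kg
Osmolar gap = measured − calculated = 353 − 341.2 = 11.8 mOsm/kg

11.8 mOsm/kg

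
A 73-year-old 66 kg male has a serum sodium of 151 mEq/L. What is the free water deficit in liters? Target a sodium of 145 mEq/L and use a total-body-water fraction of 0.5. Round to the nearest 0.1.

1.4 L

TBW = 0.5 · 66 = 33 L
Free water deficit = TBW · (Na/145 − 1)
= 33 · (151/145 − 1)
= 33 · 0.0414
= 1.37 L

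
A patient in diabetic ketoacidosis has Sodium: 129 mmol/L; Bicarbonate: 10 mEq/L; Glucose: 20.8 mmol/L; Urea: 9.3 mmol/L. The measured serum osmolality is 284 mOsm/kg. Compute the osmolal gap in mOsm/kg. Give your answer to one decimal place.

-4.1 mOsm/kg

Calculated osmolality = 2·Na + glucose + urea
= 2·129 + 20.8 + 9.3
= 258 + 20.80 + 9.30
= 288.1 mOsm/kg ≈ 288.1 mOsm/kg
Osmolar gap = measured − calculated = 284 − 288.1 = -4.1 mOsm/kg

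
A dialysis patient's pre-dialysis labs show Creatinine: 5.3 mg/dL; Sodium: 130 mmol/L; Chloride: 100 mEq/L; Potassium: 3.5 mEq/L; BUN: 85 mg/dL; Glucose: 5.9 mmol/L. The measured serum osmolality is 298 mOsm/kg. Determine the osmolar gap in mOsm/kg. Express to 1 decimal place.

1.7 mOsm/kg

Calculated osmolality = 2·Na + glucose + BUN/2.8
= 2·130 + 5.9 + 85/2.8
= 260 + 5.90 + 30.36
= 296.26 mOsm/kg ≈ 296.3 mOsm/kg
Osmolar gap = measured − calculated = 298 − 296.3 = 1.7 mOsm/kg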